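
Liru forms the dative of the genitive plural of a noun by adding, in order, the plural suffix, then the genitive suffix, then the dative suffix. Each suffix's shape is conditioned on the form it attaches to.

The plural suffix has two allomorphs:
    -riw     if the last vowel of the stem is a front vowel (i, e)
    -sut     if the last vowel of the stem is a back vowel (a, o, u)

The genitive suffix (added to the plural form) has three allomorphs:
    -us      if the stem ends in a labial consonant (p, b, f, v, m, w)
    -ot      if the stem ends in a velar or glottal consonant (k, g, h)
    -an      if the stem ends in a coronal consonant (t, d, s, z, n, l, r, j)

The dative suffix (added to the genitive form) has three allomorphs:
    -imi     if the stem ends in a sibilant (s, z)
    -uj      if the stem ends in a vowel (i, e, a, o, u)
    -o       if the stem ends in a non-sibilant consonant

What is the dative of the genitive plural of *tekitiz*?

tekitizriwusimi

Since the last vowel of *tekitiz* is /i/ (a front vowel), it takes -riw, giving *tekitizriw*.
The plural form *tekitizriw*: final consonant = /w/, labial → -us → *tekitizriwus*.
The final sound of the genitive form *tekitizriwus* is /s/, which is a sibilant, so the dative suffix is -imi, giving *tekitizriwusimi*.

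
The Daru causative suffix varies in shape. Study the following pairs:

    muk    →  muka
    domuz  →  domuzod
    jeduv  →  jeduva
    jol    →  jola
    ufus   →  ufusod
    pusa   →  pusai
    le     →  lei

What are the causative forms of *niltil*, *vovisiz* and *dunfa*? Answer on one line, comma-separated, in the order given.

The alternation tracks the final sound of the stem — -od when the stem ends in a sibilant (*domuz*, *ufus*); -a when the stem ends in a non-sibilant consonant (*muk*, *jeduv*, *jol*); -i when the stem ends in a vowel (*pusa*, *le*).
*niltil*: final sound = /l/, a non-sibilant consonant → -a → *niltila*.
*vovisiz*: final sound = /z/, a sibilant → -od → *vovisizod*.
Since the final sound of *dunfa* is /a/ (a vowel), it takes -i, giving *dunfai*.

niltila, vovisizod, dunfai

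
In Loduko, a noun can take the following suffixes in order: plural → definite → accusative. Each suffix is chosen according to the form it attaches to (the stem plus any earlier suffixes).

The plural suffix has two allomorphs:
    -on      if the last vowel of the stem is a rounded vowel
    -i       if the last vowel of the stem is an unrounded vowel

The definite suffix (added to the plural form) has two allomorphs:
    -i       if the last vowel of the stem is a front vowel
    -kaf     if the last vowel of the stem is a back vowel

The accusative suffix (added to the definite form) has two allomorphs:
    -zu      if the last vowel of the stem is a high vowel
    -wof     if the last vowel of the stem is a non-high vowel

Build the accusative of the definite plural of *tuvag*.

*tuvag*: last vowel = /a/, an unrounded vowel → -i → *tuvagi*.
The plural form *tuvagi*: last vowel = /i/, a front vowel → -i → *tuvagii*.
Since the last vowel of the definite form *tuvagii* is /i/ (a high vowel), it takes -zu, giving *tuvagiizu*.

tuvagiizu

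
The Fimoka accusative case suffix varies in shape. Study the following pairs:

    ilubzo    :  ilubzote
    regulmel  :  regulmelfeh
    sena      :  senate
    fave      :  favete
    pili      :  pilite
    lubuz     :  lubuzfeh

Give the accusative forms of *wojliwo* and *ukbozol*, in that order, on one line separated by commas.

wojliwote, ukbozolfeh

The alternation tracks the final sound of the stem — -feh when the stem ends in a consonant (*regulmel*, *lubuz*); -te when the stem ends in a vowel (*ilubzo*, *sena*, *fave*, *pili*).
*wojliwo* — final sound /o/ (a vowel) → -te → *wojliwote*.
Since the final sound of *ukbozol* is /l/ (a consonant), it takes -feh, giving *ukbozolfeh*.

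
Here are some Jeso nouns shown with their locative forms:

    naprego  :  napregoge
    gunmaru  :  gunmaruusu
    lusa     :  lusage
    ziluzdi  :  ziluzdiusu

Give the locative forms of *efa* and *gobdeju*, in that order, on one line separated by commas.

Looking at the last vowel of each stem: -usu when the last vowel of the stem is a high vowel (*gunmaru*, *ziluzdi*); -ge when the last vowel of the stem is a non-high vowel (*naprego*, *lusa*).
*efa* — last vowel /a/ (a non-high vowel) → -ge → *efage*.
Since the last vowel of *gobdeju* is /u/ (a high vowel), it takes -usu, giving *gobdejuusu*.

efage, gobdejuusu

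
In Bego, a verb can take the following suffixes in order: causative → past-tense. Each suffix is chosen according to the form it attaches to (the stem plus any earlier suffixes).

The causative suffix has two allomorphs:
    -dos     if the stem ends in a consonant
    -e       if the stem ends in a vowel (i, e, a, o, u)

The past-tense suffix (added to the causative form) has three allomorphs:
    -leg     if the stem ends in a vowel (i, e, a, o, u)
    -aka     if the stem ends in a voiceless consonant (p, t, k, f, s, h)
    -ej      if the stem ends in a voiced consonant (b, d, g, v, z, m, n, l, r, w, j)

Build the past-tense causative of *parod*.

paroddosaka

*parod* — final sound /d/ (a consonant) → -dos → *paroddos*.
The final sound of the causative form *paroddos* is /s/, which is a voiceless consonant, so the past-tense suffix is -aka, giving *paroddosaka*.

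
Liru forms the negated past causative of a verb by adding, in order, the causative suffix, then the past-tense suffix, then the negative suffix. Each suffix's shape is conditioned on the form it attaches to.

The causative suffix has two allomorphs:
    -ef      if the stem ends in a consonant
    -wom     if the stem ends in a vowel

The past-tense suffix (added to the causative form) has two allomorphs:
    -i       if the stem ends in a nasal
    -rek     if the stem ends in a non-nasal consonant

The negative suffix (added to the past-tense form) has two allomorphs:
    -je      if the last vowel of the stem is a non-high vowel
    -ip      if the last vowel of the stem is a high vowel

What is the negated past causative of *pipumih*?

Since the final sound of *pipumih* is /h/ (a consonant), it takes -ef, giving *pipumihef*.
The causative form *pipumihef* — final consonant /f/ (non-nasal) → -rek → *pipumihefrek*.
Since the last vowel of the past-tense form *pipumihefrek* is /e/ (a non-high vowel), it takes -je, giving *pipumihefrekje*.

pipumihefrekje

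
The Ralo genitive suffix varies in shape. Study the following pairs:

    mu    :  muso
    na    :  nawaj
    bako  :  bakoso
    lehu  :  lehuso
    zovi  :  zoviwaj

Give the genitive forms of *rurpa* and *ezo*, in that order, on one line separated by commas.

rurpawaj, ezoso

The pattern is rounding harmony: -so when the last vowel of the stem is a rounded vowel (*mu*, *bako*, *lehu*); -waj when the last vowel of the stem is an unrounded vowel (*na*, *zovi*).
*rurpa*: last vowel = /a/, an unrounded vowel → -waj → *rurpawaj*.
Since the last vowel of *ezo* is /o/ (a rounded vowel), it takes -so, giving *ezoso*.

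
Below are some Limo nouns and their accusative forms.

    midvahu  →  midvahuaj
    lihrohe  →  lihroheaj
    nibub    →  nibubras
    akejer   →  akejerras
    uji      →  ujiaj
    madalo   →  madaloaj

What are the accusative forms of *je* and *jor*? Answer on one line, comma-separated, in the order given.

jeaj, jorras

The pattern is consonant vs. vowel: -ras when the stem ends in a consonant (*nibub*, *akejer*); -aj when the stem ends in a vowel (*midvahu*, *lihrohe*, *uji*, *madalo*).
The final sound of *je* is /e/, which is a vowel, so the suffix is -aj, giving *jeaj*.
*jor* — final sound /r/ (a consonant) → -ras → *jorras*.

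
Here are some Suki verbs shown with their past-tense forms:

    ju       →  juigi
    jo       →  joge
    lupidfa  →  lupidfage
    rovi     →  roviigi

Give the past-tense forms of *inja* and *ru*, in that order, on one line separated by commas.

The pattern is height harmony: -igi when the last vowel of the stem is a high vowel (*ju*, *rovi*); -ge when the last vowel of the stem is a non-high vowel (*jo*, *lupidfa*).
Since the last vowel of *inja* is /a/ (a non-high vowel), it takes -ge, giving *injage*.
The last vowel of *ru* is /u/, which is a high vowel, so the suffix is -igi, giving *ruigi*.

injage, ruigi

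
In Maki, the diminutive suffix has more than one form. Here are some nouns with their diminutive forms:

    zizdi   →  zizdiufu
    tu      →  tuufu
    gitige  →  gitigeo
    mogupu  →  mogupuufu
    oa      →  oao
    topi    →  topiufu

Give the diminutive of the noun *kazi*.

kaziufu

The suffix is conditioned by the last vowel: -ufu when the last vowel of the stem is a high vowel (*zizdi*, *tu*, *mogupu*, *topi*); -o when the last vowel of the stem is a non-high vowel (*gitige*, *oa*).
*kazi*: last vowel = /i/, a high vowel → -ufu → *kaziufu*.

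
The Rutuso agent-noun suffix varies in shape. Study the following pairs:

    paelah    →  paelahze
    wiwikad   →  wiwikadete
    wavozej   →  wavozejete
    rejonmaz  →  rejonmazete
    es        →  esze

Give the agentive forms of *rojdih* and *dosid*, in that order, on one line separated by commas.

rojdihze, dosidete

The suffix is conditioned by the final consonant: -ze when the stem ends in a voiceless consonant (*paelah*, *es*); -ete when the stem ends in a voiced consonant (*wiwikad*, *wavozej*, *rejonmaz*).
*rojdih*: final consonant = /h/, voiceless → -ze → *rojdihze*.
*dosid*: final consonant = /d/, voiced → -ete → *dosidete*.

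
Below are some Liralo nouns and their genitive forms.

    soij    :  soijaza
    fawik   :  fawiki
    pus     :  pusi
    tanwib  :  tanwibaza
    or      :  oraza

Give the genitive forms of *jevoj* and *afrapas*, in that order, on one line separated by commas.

jevojaza, afrapasi

The pattern is voicing of the final consonant: -i when the stem ends in a voiceless consonant (*fawik*, *pus*); -aza when the stem ends in a voiced consonant (*soij*, *tanwib*, *or*).
Since the final consonant of *jevoj* is /j/ (voiced), it takes -aza, giving *jevojaza*.
*afrapas* — final consonant /s/ (voiceless) → -i → *afrapasi*.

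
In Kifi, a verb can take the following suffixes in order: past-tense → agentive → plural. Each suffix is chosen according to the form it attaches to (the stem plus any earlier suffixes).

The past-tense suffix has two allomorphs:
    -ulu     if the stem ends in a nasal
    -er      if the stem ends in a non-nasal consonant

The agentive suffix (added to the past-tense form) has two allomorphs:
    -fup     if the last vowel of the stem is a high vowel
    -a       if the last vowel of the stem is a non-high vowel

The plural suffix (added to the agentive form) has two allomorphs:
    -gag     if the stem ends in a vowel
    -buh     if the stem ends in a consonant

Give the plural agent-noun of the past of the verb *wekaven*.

wekavenulufupbuh

The final consonant of *wekaven* is /n/, which is a nasal, so the past-tense suffix is -ulu, giving *wekavenulu*.
The past-tense form *wekavenulu* — last vowel /u/ (a high vowel) → -fup → *wekavenulufup*.
The agentive form *wekavenulufup* — final sound /p/ (a consonant) → -buh → *wekavenulufupbuh*.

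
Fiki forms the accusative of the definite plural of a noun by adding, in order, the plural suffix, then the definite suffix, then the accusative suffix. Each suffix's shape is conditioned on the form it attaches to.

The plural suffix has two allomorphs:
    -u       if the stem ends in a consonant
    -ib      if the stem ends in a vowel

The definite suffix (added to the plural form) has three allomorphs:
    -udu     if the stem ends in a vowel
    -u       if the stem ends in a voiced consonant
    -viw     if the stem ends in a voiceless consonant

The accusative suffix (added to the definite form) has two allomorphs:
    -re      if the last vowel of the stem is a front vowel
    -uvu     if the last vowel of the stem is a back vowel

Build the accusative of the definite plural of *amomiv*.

amomivuuduuvu

*amomiv* — final sound /v/ (a consonant) → -u → *amomivu*.
Since the final sound of the plural form *amomivu* is /u/ (a vowel), it takes -udu, giving *amomivuudu*.
The definite form *amomivuudu*: last vowel = /u/, a back vowel → -uvu → *amomivuuduuvu*.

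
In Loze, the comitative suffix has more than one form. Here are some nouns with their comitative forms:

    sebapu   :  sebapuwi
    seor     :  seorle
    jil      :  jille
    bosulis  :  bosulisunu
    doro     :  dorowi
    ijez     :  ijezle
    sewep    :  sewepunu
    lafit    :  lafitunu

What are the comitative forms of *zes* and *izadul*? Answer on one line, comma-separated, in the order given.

zesunu, izadulle

Looking at the final sound of each stem: -unu when the stem ends in a voiceless consonant (*bosulis*, *sewep*, *lafit*); -le when the stem ends in a voiced consonant (*seor*, *jil*, *ijez*); -wi when the stem ends in a vowel (*sebapu*, *doro*).
The final sound of *zes* is /s/, which is a voiceless consonant, so the suffix is -unu, giving *zesunu*.
*izadul*: final sound = /l/, a voiced consonant → -le → *izadulle*.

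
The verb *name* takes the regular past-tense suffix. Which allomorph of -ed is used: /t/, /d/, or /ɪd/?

/d/

The stem *name* ends in a voiced sound other than /d/.
The -ed suffix is realized as /ɪd/ after /t, d/; as /t/ after other voiceless consonants; and as /d/ after other voiced sounds.
So -ed on *name* is pronounced /d/.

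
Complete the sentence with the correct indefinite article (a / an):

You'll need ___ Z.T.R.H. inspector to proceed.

The indefinite article is chosen by the initial *sound* of the following word, not its spelling.
The initialism *Z.T.R.H.* is read letter by letter; the first letter, Z, is pronounced /ziː/, which begins with a consonant sound.
So the article is *a*: You'll need a Z.T.R.H. inspector to proceed.

a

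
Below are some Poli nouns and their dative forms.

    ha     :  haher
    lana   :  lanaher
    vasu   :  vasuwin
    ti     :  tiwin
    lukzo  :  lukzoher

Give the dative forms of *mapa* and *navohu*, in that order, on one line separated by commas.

mapaher, navohuwin

Looking at the last vowel of each stem: -win when the last vowel of the stem is a high vowel (*vasu*, *ti*); -her when the last vowel of the stem is a non-high vowel (*ha*, *lana*, *lukzo*).
*mapa* — last vowel /a/ (a non-high vowel) → -her → *mapaher*.
*navohu*: last vowel = /u/, a high vowel → -win → *navohuwin*.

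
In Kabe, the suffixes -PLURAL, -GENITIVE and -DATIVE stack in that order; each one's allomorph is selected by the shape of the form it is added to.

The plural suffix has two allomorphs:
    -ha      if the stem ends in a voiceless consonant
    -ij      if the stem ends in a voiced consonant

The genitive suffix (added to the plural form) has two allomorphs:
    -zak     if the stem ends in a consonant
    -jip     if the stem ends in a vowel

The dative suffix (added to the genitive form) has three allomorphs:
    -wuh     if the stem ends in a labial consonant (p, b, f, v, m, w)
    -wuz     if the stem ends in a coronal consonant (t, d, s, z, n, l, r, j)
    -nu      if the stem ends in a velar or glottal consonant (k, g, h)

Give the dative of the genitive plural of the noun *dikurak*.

Since the final consonant of *dikurak* is /k/ (voiceless), it takes -ha, giving *dikurakha*.
The final sound of the plural form *dikurakha* is /a/, which is a vowel, so the genitive suffix is -jip, giving *dikurakhajip*.
The final consonant of the genitive form *dikurakhajip* is /p/, which is labial, so the dative suffix is -wuh, giving *dikurakhajipwuh*.

dikurakhajipwuh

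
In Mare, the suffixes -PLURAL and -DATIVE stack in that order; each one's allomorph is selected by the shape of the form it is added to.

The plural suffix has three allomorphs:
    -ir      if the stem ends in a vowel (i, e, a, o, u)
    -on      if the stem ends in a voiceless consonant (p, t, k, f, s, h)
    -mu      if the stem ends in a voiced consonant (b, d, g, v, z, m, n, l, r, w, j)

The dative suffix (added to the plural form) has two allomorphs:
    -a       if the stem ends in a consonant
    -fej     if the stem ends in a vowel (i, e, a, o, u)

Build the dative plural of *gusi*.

Since the final sound of *gusi* is /i/ (a vowel), it takes -ir, giving *gusiir*.
The final sound of the plural form *gusiir* is /r/, which is a consonant, so the dative suffix is -a, giving *gusiira*.

gusiira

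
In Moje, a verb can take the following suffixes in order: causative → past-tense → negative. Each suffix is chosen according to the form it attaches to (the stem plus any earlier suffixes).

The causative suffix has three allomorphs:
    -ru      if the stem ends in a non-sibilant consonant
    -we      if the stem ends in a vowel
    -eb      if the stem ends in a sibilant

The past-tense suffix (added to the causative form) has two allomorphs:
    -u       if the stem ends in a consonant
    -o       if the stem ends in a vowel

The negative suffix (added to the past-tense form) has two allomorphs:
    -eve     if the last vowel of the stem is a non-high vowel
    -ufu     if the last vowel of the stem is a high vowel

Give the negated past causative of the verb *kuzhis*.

Since the final sound of *kuzhis* is /s/ (a sibilant), it takes -eb, giving *kuzhiseb*.
The final sound of the causative form *kuzhiseb* is /b/, which is a consonant, so the past-tense suffix is -u, giving *kuzhisebu*.
Since the last vowel of the past-tense form *kuzhisebu* is /u/ (a high vowel), it takes -ufu, giving *kuzhisebuufu*.

kuzhisebuufu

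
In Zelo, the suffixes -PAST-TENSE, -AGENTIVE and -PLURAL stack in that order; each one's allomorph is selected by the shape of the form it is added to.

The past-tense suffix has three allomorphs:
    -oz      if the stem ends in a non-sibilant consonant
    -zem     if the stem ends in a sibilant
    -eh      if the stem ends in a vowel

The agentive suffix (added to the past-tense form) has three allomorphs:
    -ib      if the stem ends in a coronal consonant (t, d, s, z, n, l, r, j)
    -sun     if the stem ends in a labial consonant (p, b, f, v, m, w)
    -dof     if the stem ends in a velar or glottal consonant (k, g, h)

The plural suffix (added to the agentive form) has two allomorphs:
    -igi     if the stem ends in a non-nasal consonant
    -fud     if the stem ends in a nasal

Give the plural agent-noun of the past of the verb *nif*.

The final sound of *nif* is /f/, which is a non-sibilant consonant, so the past-tense suffix is -oz, giving *nifoz*.
The final consonant of the past-tense form *nifoz* is /z/, which is coronal, so the agentive suffix is -ib, giving *nifozib*.
Since the final consonant of the agentive form *nifozib* is /b/ (non-nasal), it takes -igi, giving *nifozibigi*.

nifozibigi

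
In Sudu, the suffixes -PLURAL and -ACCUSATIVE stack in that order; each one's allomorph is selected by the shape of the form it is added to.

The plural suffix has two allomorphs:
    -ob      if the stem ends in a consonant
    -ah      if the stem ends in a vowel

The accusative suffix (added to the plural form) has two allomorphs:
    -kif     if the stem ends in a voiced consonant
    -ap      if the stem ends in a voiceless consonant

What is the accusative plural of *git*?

gitobkif

The final sound of *git* is /t/, which is a consonant, so the plural suffix is -ob, giving *gitob*.
Since the final consonant of the plural form *gitob* is /b/ (voiced), it takes -kif, giving *gitobkif*.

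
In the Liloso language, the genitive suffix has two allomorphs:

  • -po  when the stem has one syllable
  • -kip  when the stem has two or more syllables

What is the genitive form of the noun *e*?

*e* (one syllable) → -po → *epo*.

epo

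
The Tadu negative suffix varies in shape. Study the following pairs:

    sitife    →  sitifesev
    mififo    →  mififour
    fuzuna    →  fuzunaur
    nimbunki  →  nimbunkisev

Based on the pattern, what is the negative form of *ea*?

The pattern is front/back vowel harmony: -sev when the last vowel of the stem is a front vowel (*sitife*, *nimbunki*); -ur when the last vowel of the stem is a back vowel (*mififo*, *fuzuna*).
The last vowel of *ea* is /a/, which is a back vowel, so the suffix is -ur, giving *eaur*.

eaur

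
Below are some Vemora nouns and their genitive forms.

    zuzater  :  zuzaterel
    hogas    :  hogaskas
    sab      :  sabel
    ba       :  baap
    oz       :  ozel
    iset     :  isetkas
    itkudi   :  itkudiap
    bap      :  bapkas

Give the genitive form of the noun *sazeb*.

Looking at the final sound of each stem: -kas when the stem ends in a voiceless consonant (*hogas*, *iset*, *bap*); -el when the stem ends in a voiced consonant (*zuzater*, *sab*, *oz*); -ap when the stem ends in a vowel (*ba*, *itkudi*).
*sazeb*: final sound = /b/, a voiced consonant → -el → *sazebel*.

sazebel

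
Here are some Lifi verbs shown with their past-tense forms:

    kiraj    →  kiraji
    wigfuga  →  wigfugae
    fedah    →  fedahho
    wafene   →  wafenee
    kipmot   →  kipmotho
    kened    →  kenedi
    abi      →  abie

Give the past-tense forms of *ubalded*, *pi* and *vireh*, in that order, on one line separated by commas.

ubaldedi, pie, virehho

The suffix is conditioned by the final sound: -ho when the stem ends in a voiceless consonant (*fedah*, *kipmot*); -i when the stem ends in a voiced consonant (*kiraj*, *kened*); -e when the stem ends in a vowel (*wigfuga*, *wafene*, *abi*).
Since the final sound of *ubalded* is /d/ (a voiced consonant), it takes -i, giving *ubaldedi*.
*pi* — final sound /i/ (a vowel) → -e → *pie*.
Since the final sound of *vireh* is /h/ (a voiceless consonant), it takes -ho, giving *virehho*.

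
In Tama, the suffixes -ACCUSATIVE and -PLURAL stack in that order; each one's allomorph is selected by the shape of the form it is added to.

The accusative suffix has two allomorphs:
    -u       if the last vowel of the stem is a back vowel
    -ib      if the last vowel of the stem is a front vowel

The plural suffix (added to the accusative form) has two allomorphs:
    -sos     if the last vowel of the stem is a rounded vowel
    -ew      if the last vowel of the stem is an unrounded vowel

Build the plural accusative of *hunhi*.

hunhiibew

*hunhi* — last vowel /i/ (a front vowel) → -ib → *hunhiib*.
Since the last vowel of the accusative form *hunhiib* is /i/ (an unrounded vowel), it takes -ew, giving *hunhiibew*.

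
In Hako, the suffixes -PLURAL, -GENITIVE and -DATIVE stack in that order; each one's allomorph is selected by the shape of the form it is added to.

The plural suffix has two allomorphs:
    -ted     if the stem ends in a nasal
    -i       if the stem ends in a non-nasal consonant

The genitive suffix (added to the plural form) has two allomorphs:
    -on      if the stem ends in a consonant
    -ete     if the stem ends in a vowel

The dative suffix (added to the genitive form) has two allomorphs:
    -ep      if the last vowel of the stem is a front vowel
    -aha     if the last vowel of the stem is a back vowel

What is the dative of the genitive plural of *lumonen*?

lumonentedonaha

The final consonant of *lumonen* is /n/, which is a nasal, so the plural suffix is -ted, giving *lumonented*.
The plural form *lumonented* — final sound /d/ (a consonant) → -on → *lumonentedon*.
Since the last vowel of the genitive form *lumonentedon* is /o/ (a back vowel), it takes -aha, giving *lumonentedonaha*.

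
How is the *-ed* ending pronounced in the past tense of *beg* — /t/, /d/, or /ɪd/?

/d/

The stem *beg* ends in a voiced sound other than /d/.
The -ed suffix is realized as /ɪd/ after /t, d/; as /t/ after other voiceless consonants; and as /d/ after other voiced sounds.
So -ed on *beg* is pronounced /d/.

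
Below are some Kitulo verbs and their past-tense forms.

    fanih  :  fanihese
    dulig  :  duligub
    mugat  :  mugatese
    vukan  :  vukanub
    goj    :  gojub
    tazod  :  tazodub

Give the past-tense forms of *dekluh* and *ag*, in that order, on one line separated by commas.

The suffix is conditioned by the final consonant: -ese when the stem ends in a voiceless consonant (*fanih*, *mugat*); -ub when the stem ends in a voiced consonant (*dulig*, *vukan*, *goj*, *tazod*).
*dekluh* — final consonant /h/ (voiceless) → -ese → *dekluhese*.
Since the final consonant of *ag* is /g/ (voiced), it takes -ub, giving *agub*.

dekluhese, agub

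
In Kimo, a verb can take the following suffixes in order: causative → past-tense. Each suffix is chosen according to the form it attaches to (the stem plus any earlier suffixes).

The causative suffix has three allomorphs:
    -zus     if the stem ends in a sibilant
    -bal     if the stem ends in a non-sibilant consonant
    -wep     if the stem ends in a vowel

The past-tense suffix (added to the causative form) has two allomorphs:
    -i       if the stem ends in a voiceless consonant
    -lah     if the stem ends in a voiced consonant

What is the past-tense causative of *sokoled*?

*sokoled*: final sound = /d/, a non-sibilant consonant → -bal → *sokoledbal*.
The causative form *sokoledbal*: final consonant = /l/, voiced → -lah → *sokoledballah*.

sokoledballah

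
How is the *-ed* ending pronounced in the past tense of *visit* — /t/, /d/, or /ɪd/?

/ɪd/

The stem *visit* ends in /t/ or /d/.
The -ed suffix is realized as /ɪd/ after /t, d/; as /t/ after other voiceless consonants; and as /d/ after other voiced sounds.
So -ed on *visit* is pronounced /ɪd/.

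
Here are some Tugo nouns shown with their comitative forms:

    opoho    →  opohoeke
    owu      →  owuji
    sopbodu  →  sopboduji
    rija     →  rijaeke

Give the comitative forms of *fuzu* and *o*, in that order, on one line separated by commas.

Looking at the last vowel of each stem: -ji when the last vowel of the stem is a high vowel (*owu*, *sopbodu*); -eke when the last vowel of the stem is a non-high vowel (*opoho*, *rija*).
Since the last vowel of *fuzu* is /u/ (a high vowel), it takes -ji, giving *fuzuji*.
The last vowel of *o* is /o/, which is a non-high vowel, so the suffix is -eke, giving *oeke*.

fuzuji, oeke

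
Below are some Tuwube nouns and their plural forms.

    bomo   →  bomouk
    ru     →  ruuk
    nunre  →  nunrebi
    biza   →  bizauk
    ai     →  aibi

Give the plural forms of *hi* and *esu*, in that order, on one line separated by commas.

The pattern is front/back vowel harmony: -bi when the last vowel of the stem is a front vowel (*nunre*, *ai*); -uk when the last vowel of the stem is a back vowel (*bomo*, *ru*, *biza*).
Since the last vowel of *hi* is /i/ (a front vowel), it takes -bi, giving *hibi*.
The last vowel of *esu* is /u/, which is a back vowel, so the suffix is -uk, giving *esuuk*.

hibi, esuuk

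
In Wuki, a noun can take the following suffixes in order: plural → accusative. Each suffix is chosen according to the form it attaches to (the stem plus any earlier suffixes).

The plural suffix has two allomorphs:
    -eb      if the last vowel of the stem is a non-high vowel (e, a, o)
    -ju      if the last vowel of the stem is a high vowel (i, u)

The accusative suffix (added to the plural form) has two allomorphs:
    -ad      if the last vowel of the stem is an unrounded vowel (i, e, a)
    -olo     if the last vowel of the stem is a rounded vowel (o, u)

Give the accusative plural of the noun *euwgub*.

euwgubjuolo

The last vowel of *euwgub* is /u/, which is a high vowel, so the plural suffix is -ju, giving *euwgubju*.
Since the last vowel of the plural form *euwgubju* is /u/ (a rounded vowel), it takes -olo, giving *euwgubjuolo*.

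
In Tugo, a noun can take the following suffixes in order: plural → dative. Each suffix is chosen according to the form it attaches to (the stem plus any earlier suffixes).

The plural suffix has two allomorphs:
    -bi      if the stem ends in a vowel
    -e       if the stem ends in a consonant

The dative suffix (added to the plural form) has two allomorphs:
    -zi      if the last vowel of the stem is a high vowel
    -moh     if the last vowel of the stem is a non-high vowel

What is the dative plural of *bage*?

bagebizi

*bage* — final sound /e/ (a vowel) → -bi → *bagebi*.
Since the last vowel of the plural form *bagebi* is /i/ (a high vowel), it takes -zi, giving *bagebizi*.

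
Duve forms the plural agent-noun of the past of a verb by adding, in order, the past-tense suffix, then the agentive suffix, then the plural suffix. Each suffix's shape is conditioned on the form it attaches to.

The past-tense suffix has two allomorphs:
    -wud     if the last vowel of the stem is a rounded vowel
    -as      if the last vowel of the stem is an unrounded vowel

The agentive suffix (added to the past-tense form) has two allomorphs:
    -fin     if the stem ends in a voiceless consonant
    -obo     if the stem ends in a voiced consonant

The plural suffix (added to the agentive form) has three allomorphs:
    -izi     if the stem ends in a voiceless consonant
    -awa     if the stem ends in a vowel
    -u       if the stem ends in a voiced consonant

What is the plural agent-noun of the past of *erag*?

The last vowel of *erag* is /a/, which is an unrounded vowel, so the past-tense suffix is -as, giving *eragas*.
The past-tense form *eragas*: final consonant = /s/, voiceless → -fin → *eragasfin*.
The agentive form *eragasfin*: final sound = /n/, a voiced consonant → -u → *eragasfinu*.

eragasfinu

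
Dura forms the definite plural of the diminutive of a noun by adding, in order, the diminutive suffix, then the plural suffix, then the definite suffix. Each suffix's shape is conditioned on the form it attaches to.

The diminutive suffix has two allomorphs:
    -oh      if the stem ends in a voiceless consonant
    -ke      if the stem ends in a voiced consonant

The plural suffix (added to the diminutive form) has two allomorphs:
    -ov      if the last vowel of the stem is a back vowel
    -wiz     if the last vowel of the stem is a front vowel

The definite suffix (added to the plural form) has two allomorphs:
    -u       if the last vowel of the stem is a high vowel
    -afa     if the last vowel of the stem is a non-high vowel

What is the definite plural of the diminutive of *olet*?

oletohovafa

*olet*: final consonant = /t/, voiceless → -oh → *oletoh*.
The last vowel of the diminutive form *oletoh* is /o/, which is a back vowel, so the plural suffix is -ov, giving *oletohov*.
The last vowel of the plural form *oletohov* is /o/, which is a non-high vowel, so the definite suffix is -afa, giving *oletohovafa*.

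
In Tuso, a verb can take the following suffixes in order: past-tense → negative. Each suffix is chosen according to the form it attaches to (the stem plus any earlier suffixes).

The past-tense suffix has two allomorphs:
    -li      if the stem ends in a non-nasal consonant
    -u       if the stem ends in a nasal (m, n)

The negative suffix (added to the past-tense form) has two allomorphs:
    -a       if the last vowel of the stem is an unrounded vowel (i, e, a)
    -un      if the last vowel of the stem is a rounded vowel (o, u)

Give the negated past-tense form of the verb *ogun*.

*ogun* — final consonant /n/ (a nasal) → -u → *ogunu*.
The last vowel of the past-tense form *ogunu* is /u/, which is a rounded vowel, so the negative suffix is -un, giving *ogunuun*.

ogunuun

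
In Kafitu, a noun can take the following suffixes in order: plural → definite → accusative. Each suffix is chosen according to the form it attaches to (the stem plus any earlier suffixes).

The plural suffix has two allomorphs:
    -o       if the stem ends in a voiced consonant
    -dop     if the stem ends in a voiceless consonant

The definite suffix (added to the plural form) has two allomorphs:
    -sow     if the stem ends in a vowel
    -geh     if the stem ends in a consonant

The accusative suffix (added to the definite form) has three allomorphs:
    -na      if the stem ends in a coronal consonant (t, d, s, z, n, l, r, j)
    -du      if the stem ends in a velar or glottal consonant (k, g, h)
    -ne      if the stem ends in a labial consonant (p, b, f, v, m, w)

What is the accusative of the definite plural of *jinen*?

Since the final consonant of *jinen* is /n/ (voiced), it takes -o, giving *jineno*.
The plural form *jineno* — final sound /o/ (a vowel) → -sow → *jinenosow*.
The final consonant of the definite form *jinenosow* is /w/, which is labial, so the accusative suffix is -ne, giving *jinenosowne*.

jinenosowne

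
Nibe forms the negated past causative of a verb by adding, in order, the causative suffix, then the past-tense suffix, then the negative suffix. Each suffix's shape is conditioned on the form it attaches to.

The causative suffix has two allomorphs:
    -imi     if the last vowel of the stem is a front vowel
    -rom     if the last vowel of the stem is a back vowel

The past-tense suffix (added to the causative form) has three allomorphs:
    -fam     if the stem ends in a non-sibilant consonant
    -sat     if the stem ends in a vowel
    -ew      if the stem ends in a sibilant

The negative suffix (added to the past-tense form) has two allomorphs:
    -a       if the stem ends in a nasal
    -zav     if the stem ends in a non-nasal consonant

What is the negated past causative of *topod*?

*topod*: last vowel = /o/, a back vowel → -rom → *topodrom*.
The causative form *topodrom*: final sound = /m/, a non-sibilant consonant → -fam → *topodromfam*.
The past-tense form *topodromfam*: final consonant = /m/, a nasal → -a → *topodromfama*.

topodromfama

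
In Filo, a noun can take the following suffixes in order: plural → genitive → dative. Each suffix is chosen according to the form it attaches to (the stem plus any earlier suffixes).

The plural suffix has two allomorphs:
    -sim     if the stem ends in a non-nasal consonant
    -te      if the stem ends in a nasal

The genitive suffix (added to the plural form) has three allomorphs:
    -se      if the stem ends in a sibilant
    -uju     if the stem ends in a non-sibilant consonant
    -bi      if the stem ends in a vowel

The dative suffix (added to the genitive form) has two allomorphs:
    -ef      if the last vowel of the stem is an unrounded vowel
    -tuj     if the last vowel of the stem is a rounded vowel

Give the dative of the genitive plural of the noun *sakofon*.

sakofontebief

The final consonant of *sakofon* is /n/, which is a nasal, so the plural suffix is -te, giving *sakofonte*.
The plural form *sakofonte* — final sound /e/ (a vowel) → -bi → *sakofontebi*.
The genitive form *sakofontebi* — last vowel /i/ (an unrounded vowel) → -ef → *sakofontebief*.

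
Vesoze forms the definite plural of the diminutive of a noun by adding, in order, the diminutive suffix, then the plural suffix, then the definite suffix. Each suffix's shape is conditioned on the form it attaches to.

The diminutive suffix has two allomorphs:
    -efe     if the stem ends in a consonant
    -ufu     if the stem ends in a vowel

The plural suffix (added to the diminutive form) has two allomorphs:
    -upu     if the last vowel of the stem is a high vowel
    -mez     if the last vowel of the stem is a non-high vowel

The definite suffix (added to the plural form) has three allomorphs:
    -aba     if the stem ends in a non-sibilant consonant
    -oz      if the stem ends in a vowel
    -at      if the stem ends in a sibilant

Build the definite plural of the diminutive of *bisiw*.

Since the final sound of *bisiw* is /w/ (a consonant), it takes -efe, giving *bisiwefe*.
The last vowel of the diminutive form *bisiwefe* is /e/, which is a non-high vowel, so the plural suffix is -mez, giving *bisiwefemez*.
The plural form *bisiwefemez*: final sound = /z/, a sibilant → -at → *bisiwefemezat*.

bisiwefemezat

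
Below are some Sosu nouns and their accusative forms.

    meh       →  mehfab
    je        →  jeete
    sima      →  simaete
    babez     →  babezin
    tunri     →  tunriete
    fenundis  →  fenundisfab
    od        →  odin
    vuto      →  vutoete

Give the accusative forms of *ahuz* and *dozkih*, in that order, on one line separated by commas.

ahuzin, dozkihfab

The pattern is voicing of the final sound: -fab when the stem ends in a voiceless consonant (*meh*, *fenundis*); -in when the stem ends in a voiced consonant (*babez*, *od*); -ete when the stem ends in a vowel (*je*, *sima*, *tunri*, *vuto*).
*ahuz*: final sound = /z/, a voiced consonant → -in → *ahuzin*.
Since the final sound of *dozkih* is /h/ (a voiceless consonant), it takes -fab, giving *dozkihfab*.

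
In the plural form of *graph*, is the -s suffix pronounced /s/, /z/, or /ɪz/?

The stem *graph* ends in a voiceless non-sibilant consonant.
The plural suffix surfaces as /ɪz/ after sibilants, /s/ after other voiceless consonants, and /z/ after other voiced sounds.
So the plural -s on *graph* is pronounced /s/.

/s/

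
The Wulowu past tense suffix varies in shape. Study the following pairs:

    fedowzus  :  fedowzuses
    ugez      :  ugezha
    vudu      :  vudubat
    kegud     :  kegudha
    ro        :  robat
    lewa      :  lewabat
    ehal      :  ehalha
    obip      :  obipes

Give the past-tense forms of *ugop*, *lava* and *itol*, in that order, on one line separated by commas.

Looking at the final sound of each stem: -es when the stem ends in a voiceless consonant (*fedowzus*, *obip*); -ha when the stem ends in a voiced consonant (*ugez*, *kegud*, *ehal*); -bat when the stem ends in a vowel (*vudu*, *ro*, *lewa*).
*ugop*: final sound = /p/, a voiceless consonant → -es → *ugopes*.
The final sound of *lava* is /a/, which is a vowel, so the suffix is -bat, giving *lavabat*.
Since the final sound of *itol* is /l/ (a voiced consonant), it takes -ha, giving *itolha*.

ugopes, lavabat, itolha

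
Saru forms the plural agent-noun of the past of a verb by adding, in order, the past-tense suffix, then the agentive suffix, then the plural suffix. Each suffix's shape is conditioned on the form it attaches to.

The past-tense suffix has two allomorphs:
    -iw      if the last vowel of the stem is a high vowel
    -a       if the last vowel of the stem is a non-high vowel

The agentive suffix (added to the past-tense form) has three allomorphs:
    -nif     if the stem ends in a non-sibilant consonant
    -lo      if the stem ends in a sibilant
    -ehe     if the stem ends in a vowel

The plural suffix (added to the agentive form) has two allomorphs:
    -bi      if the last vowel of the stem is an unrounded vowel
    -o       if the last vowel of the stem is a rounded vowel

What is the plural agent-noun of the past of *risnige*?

risnigeaehebi

*risnige*: last vowel = /e/, a non-high vowel → -a → *risnigea*.
The past-tense form *risnigea* — final sound /a/ (a vowel) → -ehe → *risnigeaehe*.
The agentive form *risnigeaehe*: last vowel = /e/, an unrounded vowel → -bi → *risnigeaehebi*.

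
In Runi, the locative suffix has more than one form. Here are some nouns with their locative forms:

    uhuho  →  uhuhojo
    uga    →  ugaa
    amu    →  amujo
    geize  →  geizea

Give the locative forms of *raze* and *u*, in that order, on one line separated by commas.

razea, ujo

The alternation tracks the last vowel of the stem — -jo when the last vowel of the stem is a rounded vowel (*uhuho*, *amu*); -a when the last vowel of the stem is an unrounded vowel (*uga*, *geize*).
The last vowel of *raze* is /e/, which is an unrounded vowel, so the suffix is -a, giving *razea*.
*u*: last vowel = /u/, a rounded vowel → -jo → *ujo*.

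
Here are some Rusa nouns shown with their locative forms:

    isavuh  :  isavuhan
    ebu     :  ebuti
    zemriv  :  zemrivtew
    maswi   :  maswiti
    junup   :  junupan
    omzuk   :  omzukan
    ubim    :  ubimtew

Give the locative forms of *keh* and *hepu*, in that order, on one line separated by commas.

The suffix is conditioned by the final sound: -an when the stem ends in a voiceless consonant (*isavuh*, *junup*, *omzuk*); -tew when the stem ends in a voiced consonant (*zemriv*, *ubim*); -ti when the stem ends in a vowel (*ebu*, *maswi*).
*keh* — final sound /h/ (a voiceless consonant) → -an → *kehan*.
The final sound of *hepu* is /u/, which is a vowel, so the suffix is -ti, giving *heputi*.

kehan, heputi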